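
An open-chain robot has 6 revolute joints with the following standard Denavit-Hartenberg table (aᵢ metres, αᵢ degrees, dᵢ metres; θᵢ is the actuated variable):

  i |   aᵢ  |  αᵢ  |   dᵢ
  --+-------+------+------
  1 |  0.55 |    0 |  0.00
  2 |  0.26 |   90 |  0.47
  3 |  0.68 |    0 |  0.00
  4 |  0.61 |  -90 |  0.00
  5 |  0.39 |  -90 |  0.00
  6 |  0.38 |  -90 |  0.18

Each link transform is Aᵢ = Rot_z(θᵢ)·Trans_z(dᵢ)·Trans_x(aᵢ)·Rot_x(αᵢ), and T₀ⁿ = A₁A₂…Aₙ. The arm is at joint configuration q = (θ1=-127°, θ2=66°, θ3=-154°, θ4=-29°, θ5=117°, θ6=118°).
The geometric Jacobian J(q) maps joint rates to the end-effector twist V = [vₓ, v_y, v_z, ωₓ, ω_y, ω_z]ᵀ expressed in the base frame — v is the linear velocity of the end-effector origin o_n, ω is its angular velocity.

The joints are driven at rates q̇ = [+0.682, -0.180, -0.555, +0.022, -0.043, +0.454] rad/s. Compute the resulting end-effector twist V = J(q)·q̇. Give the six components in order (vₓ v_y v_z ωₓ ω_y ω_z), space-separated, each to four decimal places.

-0.1636 -0.3584 0.4410 0.4828 -0.1968 0.5238

o_n = [-0.5705, 0.2131, 0.5255]
J₁: ẑ×o_n = [-0.2131, -0.5705, 0.0000], ω = ẑ
J2: z=[0.0000, 0.0000, 1.0000] o=[-0.3310, -0.4392, 0.0000] → [-0.6524, -0.2395, 0.0000, 0.0000, 0.0000, 1.0000]
J3: z=[-0.8746, -0.4848, 0.0000] o=[-0.2049, -0.6667, 0.4700] → [-0.0269, 0.0485, -0.9467, -0.8746, -0.4848, 0.0000]
J4: z=[-0.8746, -0.4848, 0.0000] o=[-0.5013, -0.1321, 0.1719] → [-0.1714, 0.3092, -0.3355, -0.8746, -0.4848, 0.0000]
J5: z=[-0.0254, 0.0458, -0.9986] o=[-0.7966, 0.4007, 0.2038] → [-0.1726, -0.2176, -0.0056, -0.0254, 0.0458, -0.9986]
J6: z=[0.0343, -0.9983, -0.0466] o=[-0.4069, 0.4145, 0.1946] → [-0.3397, -0.0037, -0.1702, 0.0343, -0.9983, -0.0466]
V = J·q̇ = [-0.1636, -0.3584, 0.4410, 0.4828, -0.1968, 0.5238]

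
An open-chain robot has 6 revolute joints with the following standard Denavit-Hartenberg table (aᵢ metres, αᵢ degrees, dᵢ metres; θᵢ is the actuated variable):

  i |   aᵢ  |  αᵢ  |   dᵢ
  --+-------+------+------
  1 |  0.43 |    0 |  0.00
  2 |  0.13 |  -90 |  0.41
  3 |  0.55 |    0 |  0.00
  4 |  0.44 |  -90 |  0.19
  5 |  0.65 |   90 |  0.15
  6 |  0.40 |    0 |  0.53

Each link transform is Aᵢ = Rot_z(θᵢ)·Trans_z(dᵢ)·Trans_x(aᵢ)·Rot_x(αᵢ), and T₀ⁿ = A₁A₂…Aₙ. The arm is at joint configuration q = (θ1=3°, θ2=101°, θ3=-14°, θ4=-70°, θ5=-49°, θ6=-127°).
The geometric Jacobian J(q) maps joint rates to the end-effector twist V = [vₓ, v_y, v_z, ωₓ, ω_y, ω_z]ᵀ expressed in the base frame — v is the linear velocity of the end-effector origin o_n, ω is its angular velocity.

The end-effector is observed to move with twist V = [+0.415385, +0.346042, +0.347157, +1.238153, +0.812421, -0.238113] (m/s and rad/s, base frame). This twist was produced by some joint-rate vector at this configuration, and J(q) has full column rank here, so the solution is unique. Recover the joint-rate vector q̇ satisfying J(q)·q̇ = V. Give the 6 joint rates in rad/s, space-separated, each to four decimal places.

-0.5330 -0.2320 -0.6860 -0.2120 0.4310 -0.7620

o_n = [-0.5196, 0.3294, 0.8676]
J₁: ẑ×o_n = [-0.3294, -0.5196, 0.0000], ω = ẑ
J2: z=[0.0000, 0.0000, 1.0000] o=[0.4294, 0.0225, 0.0000] → [-0.3069, -0.9490, 0.0000, 0.0000, 0.0000, 1.0000]
J3: z=[-0.9703, -0.2419, 0.0000] o=[0.3980, 0.1486, 0.4100] → [-0.1107, 0.4440, -0.3974, -0.9703, -0.2419, 0.0000]
J4: z=[-0.9703, -0.2419, 0.0000] o=[0.2689, 0.6665, 0.5431] → [-0.0785, 0.3149, 0.1363, -0.9703, -0.2419, 0.0000]
J5: z=[-0.2406, 0.9650, -0.1045] o=[0.0734, 0.6651, 0.9806] → [-0.1442, 0.0348, 0.6530, -0.2406, 0.9650, -0.1045]
J6: z=[-0.6175, -0.2353, -0.7506] o=[-0.4495, 0.7344, 1.3891] → [-0.1813, -0.2694, 0.2336, -0.6175, -0.2353, -0.7506]
q̇ = J⁺·V = [-0.5330, -0.2320, -0.6860, -0.2120, 0.4310, -0.7620]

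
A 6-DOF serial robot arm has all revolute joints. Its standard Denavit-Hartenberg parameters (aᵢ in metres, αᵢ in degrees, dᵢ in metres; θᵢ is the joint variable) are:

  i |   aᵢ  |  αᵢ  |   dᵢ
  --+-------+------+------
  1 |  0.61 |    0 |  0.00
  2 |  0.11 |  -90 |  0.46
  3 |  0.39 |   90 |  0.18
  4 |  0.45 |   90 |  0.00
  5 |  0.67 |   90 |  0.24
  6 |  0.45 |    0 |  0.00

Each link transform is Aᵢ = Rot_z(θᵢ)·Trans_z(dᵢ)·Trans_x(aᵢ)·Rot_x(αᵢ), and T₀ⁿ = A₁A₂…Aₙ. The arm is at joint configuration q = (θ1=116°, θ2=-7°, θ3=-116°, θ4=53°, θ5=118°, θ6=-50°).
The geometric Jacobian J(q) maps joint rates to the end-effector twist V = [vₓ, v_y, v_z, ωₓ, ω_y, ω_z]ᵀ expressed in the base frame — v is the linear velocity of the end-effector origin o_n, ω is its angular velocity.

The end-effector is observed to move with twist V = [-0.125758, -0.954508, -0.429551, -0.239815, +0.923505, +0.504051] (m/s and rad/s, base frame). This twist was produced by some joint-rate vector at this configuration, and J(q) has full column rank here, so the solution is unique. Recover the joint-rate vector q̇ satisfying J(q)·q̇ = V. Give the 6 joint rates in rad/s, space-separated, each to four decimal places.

o_n = [-0.2412, -0.2734, 0.3639]
J₁: ẑ×o_n = [0.2734, -0.2412, 0.0000], ω = ẑ
J2: z=[0.0000, 0.0000, 1.0000] o=[-0.2674, 0.5483, 0.0000] → [0.8217, 0.0262, -0.0000, 0.0000, 0.0000, 1.0000]
J3: z=[-0.9455, -0.3256, 0.0000] o=[-0.3032, 0.6523, 0.4600] → [0.0313, -0.0909, 0.8955, -0.9455, -0.3256, 0.0000]
J4: z=[0.2926, -0.8498, -0.4384] o=[-0.4178, 0.4320, 0.8105] → [0.0703, 0.0533, -0.0564, 0.2926, -0.8498, -0.4384]
J5: z=[0.6830, -0.1351, 0.7178] o=[-0.7189, 0.2028, 1.0539] → [0.4350, 0.8142, -0.2607, 0.6830, -0.1351, 0.7178]
J6: z=[-0.4535, -0.8488, 0.2718] o=[-0.1714, -0.1721, 0.7967] → [0.3949, -0.2153, -0.0133, -0.4535, -0.8488, 0.2718]
q̇ = J⁺·V = [0.6220, 0.1520, -0.8120, -0.8390, -0.9710, 0.2180]

0.6220 0.1520 -0.8120 -0.8390 -0.9710 0.2180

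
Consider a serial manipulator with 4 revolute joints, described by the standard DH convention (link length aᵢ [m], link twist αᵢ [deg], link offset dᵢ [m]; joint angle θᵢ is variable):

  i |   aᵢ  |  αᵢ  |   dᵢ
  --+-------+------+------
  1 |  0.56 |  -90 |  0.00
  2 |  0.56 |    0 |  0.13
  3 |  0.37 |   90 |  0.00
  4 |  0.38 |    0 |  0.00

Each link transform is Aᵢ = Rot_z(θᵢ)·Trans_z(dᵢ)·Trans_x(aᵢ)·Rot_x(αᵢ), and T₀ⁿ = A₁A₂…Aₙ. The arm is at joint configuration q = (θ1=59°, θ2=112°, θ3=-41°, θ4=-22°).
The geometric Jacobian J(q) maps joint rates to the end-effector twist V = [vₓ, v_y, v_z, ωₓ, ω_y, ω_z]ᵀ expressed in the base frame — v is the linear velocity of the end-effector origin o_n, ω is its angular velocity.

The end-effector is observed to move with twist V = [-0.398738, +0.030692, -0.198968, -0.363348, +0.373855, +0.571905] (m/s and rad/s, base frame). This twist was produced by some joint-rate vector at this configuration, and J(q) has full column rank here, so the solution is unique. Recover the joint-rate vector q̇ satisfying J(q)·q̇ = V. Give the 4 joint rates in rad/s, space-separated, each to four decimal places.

0.5260 -0.2930 0.7970 0.1410

o_n = [0.3121, 0.4954, -1.2022]
J₁: ẑ×o_n = [-0.4954, 0.3121, 0.0000], ω = ẑ
J2: z=[-0.8572, 0.5150, 0.0000] o=[0.2884, 0.4800, 0.0000] → [-0.6192, -1.0305, -0.0254, -0.8572, 0.5150, 0.0000]
J3: z=[-0.8572, 0.5150, 0.0000] o=[0.0689, 0.3672, -0.5192] → [-0.3518, -0.5854, -0.2352, -0.8572, 0.5150, 0.0000]
J4: z=[0.4870, 0.8105, 0.3256] o=[0.1310, 0.4704, -0.8691] → [-0.2781, 0.2212, -0.1346, 0.4870, 0.8105, 0.3256]
q̇ = J⁺·V = [0.5260, -0.2930, 0.7970, 0.1410]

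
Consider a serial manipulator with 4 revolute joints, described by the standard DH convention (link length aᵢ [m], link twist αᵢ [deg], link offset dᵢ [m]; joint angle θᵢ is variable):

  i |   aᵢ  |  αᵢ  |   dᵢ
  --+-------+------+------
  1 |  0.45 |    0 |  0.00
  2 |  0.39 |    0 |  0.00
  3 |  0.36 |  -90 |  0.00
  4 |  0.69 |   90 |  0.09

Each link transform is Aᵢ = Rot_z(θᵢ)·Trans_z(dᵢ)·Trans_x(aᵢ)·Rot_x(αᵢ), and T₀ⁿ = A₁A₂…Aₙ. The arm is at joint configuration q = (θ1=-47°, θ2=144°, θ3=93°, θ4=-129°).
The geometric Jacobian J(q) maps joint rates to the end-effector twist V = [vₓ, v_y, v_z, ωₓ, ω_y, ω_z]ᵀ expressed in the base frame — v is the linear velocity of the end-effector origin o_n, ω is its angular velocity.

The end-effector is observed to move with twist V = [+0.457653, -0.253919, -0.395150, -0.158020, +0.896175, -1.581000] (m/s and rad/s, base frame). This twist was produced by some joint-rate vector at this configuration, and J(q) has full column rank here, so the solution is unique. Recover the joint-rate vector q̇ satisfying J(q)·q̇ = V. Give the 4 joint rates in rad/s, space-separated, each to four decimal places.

o_n = [0.3481, -0.0178, 0.5362]
J₁: ẑ×o_n = [0.0178, 0.3481, -0.0000], ω = ẑ
J2: z=[0.0000, 0.0000, 1.0000] o=[0.3069, -0.3291, 0.0000] → [-0.3114, 0.0412, 0.0000, 0.0000, 0.0000, 1.0000]
J3: z=[0.0000, 0.0000, 1.0000] o=[0.2594, 0.0580, 0.0000] → [0.0757, 0.0887, -0.0000, 0.0000, 0.0000, 1.0000]
J4: z=[0.1736, -0.9848, 0.0000] o=[-0.0952, -0.0045, 0.0000] → [-0.5281, -0.0931, 0.4342, 0.1736, -0.9848, 0.0000]
q̇ = J⁺·V = [-0.7890, -0.1320, -0.6600, -0.9100]

-0.7890 -0.1320 -0.6600 -0.9100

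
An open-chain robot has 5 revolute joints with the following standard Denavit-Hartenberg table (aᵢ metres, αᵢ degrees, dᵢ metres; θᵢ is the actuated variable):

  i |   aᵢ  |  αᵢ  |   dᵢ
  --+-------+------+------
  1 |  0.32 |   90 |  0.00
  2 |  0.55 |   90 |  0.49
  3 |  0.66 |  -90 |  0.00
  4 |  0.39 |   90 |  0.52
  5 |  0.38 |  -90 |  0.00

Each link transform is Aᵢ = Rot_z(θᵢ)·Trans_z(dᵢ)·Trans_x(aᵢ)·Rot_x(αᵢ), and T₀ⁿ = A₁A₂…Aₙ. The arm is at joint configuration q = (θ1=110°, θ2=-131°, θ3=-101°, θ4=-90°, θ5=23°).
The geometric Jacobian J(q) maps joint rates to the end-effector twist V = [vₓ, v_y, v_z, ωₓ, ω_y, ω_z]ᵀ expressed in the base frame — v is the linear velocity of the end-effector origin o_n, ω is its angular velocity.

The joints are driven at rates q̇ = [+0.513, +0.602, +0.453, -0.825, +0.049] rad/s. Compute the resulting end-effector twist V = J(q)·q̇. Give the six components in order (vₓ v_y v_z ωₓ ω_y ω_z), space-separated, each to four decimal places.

1.3312 0.2076 -1.1332 0.6961 0.4484 1.4143

o_n = [0.0557, -0.9876, -0.3299]
J₁: ẑ×o_n = [0.9876, 0.0557, -0.0000], ω = ẑ
J2: z=[0.9397, 0.3420, 0.0000] o=[-0.1094, 0.3007, 0.0000] → [-0.1128, 0.3100, -1.2670, 0.9397, 0.3420, 0.0000]
J3: z=[0.2581, -0.7092, 0.6561] o=[0.4744, 0.1292, -0.4151] → [0.6723, -0.2967, -0.5852, 0.2581, -0.7092, 0.6561]
J4: z=[0.0410, -0.6704, -0.7408] o=[-0.1626, -0.0147, -0.3200] → [-0.7141, -0.1614, 0.1065, 0.0410, -0.6704, -0.7408]
J5: z=[0.9652, 0.2181, -0.1440] o=[-0.0407, -0.6399, -0.4494] → [-0.0240, -0.1292, -0.3566, 0.9652, 0.2181, -0.1440]
V = J·q̇ = [1.3312, 0.2076, -1.1332, 0.6961, 0.4484, 1.4143]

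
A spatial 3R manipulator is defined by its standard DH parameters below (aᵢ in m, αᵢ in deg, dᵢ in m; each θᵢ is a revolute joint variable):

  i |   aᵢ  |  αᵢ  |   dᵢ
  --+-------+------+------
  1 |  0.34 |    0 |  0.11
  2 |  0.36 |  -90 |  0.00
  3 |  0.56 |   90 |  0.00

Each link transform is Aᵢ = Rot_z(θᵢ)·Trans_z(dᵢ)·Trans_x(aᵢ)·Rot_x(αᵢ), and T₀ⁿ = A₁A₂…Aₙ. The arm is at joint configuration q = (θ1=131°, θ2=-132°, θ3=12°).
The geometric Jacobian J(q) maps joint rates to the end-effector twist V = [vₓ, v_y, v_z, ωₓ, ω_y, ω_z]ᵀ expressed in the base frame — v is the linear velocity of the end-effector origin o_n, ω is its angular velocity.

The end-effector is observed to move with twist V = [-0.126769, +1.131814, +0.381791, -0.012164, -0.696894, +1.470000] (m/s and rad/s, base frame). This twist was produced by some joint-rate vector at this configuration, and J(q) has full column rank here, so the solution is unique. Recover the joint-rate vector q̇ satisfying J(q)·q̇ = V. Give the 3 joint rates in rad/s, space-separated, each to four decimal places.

0.9010 0.5690 -0.6970

o_n = [0.6846, 0.2408, -0.0064]
J₁: ẑ×o_n = [-0.2408, 0.6846, 0.0000], ω = ẑ
J2: z=[0.0000, 0.0000, 1.0000] o=[-0.2231, 0.2566, 0.1100] → [0.0158, 0.9076, -0.0000, 0.0000, 0.0000, 1.0000]
J3: z=[0.0175, 0.9998, 0.0000] o=[0.1369, 0.2503, 0.1100] → [-0.1164, 0.0020, -0.5478, 0.0175, 0.9998, 0.0000]
q̇ = J⁺·V = [0.9010, 0.5690, -0.6970]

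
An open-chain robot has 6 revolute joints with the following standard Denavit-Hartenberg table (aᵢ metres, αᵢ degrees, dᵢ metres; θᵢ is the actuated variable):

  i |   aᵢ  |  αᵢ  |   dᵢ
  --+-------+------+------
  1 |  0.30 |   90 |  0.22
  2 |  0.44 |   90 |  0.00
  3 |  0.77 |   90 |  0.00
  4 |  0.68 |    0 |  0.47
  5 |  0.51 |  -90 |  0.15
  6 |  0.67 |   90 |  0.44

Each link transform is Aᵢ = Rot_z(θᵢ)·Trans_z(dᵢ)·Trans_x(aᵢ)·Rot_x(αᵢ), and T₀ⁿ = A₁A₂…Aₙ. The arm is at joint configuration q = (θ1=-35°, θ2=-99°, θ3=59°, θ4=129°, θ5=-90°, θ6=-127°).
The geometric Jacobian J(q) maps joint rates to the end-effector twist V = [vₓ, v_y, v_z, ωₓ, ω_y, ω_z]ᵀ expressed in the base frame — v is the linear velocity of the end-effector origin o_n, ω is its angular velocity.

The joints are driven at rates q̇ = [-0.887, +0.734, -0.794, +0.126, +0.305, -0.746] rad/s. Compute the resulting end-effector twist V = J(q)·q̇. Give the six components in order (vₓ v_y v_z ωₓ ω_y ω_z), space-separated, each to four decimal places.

o_n = [-0.4375, 0.8776, -1.1212]
J₁: ẑ×o_n = [-0.8776, -0.4375, 0.0000], ω = ẑ
J2: z=[-0.5736, -0.8192, 0.0000] o=[0.2457, -0.1721, 0.2200] → [1.0986, -0.7693, -1.1617, -0.5736, -0.8192, 0.0000]
J3: z=[-0.8091, 0.5665, 0.1564] o=[0.1894, -0.1326, -0.2146] → [-0.6716, -0.8316, -0.4622, -0.8091, 0.5665, 0.1564]
J4: z=[0.1856, 0.4988, -0.8466] o=[-0.2400, -0.6377, -0.6063] → [1.0260, 0.2627, 0.3797, 0.1856, 0.4988, -0.8466]
J5: z=[0.1856, 0.4988, -0.8466] o=[-0.3417, 0.1769, -0.7038] → [0.3850, 0.1585, 0.1778, 0.1856, 0.4988, -0.8466]
J6: z=[-0.2778, 0.8531, 0.4417] o=[-0.7946, 0.1735, -0.9822] → [-0.4295, 0.1191, -0.5002, -0.2778, 0.8531, 0.4417]
V = J·q̇ = [2.6852, 0.4762, -0.0105, 0.5086, -1.4725, -1.7056]

2.6852 0.4762 -0.0105 0.5086 -1.4725 -1.7056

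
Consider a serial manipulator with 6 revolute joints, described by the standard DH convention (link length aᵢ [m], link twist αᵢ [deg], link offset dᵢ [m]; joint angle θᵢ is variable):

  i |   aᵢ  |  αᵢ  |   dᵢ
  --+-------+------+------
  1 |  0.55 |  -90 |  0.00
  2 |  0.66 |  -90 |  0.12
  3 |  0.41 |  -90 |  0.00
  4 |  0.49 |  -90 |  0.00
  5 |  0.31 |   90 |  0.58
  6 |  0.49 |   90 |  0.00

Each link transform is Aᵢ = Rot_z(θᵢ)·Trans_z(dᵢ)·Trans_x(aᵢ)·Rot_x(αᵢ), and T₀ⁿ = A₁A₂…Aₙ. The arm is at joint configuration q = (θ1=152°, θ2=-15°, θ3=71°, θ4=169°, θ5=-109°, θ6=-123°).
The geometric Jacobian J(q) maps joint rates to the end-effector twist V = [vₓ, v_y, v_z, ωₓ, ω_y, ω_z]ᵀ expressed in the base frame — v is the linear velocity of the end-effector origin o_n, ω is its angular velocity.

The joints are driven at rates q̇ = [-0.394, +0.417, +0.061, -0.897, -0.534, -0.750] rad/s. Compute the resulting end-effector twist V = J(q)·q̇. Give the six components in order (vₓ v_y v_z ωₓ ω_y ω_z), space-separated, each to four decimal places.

-0.1470 0.2770 0.0697 -0.7840 -0.9325 0.2938

o_n = [-1.0978, 0.3670, 0.0807]
J₁: ẑ×o_n = [-0.3670, -1.0978, 0.0000], ω = ẑ
J2: z=[-0.4695, -0.8829, 0.0000] o=[-0.4856, 0.2582, 0.0000] → [-0.0713, 0.0379, -0.5916, -0.4695, -0.8829, 0.0000]
J3: z=[-0.2285, 0.1215, -0.9659] o=[-1.1048, 0.4515, 0.1708] → [-0.0926, -0.0274, 0.0185, -0.2285, 0.1215, -0.9659]
J4: z=[0.9592, -0.1413, -0.2447] o=[-1.0367, 0.8544, 0.2054] → [-0.1017, 0.1345, -0.4761, 0.9592, -0.1413, -0.2447]
J5: z=[-0.2560, -0.0682, -0.9643] o=[-1.0953, 0.3704, 0.2551] → [0.0086, -0.0423, 0.0007, -0.2560, -0.0682, -0.9643]
J6: z=[-0.1992, 0.9798, -0.0164] o=[-0.9506, 0.3891, -0.3861] → [0.4571, 0.0954, 0.1487, -0.1992, 0.9798, -0.0164]
V = J·q̇ = [-0.1470, 0.2770, 0.0697, -0.7840, -0.9325, 0.2938]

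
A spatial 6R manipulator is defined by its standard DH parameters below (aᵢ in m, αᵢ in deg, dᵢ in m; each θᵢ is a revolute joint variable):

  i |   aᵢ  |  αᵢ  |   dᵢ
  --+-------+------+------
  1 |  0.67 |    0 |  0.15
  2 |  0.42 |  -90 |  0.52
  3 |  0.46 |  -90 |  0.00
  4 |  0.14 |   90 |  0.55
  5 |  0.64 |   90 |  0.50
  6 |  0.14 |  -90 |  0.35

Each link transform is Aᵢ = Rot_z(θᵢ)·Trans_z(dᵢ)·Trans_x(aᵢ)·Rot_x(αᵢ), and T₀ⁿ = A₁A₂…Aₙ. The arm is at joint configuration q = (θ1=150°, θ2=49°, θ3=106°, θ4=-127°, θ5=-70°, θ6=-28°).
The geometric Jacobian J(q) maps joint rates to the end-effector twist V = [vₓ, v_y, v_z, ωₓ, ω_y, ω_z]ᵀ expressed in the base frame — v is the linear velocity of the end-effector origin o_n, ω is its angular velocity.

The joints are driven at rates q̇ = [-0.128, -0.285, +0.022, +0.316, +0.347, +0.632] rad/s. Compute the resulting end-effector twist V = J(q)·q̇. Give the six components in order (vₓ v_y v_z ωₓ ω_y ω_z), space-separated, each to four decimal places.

o_n = [-1.2866, 0.3071, 0.5238]
J₁: ẑ×o_n = [-0.3071, -1.2866, 0.0000], ω = ẑ
J2: z=[0.0000, 0.0000, 1.0000] o=[-0.5802, 0.3350, 0.1500] → [0.0279, -0.7063, 0.0000, 0.0000, 0.0000, 1.0000]
J3: z=[0.3256, -0.9455, 0.0000] o=[-0.9774, 0.1983, 0.6700] → [0.1382, 0.0476, -0.2569, 0.3256, -0.9455, 0.0000]
J4: z=[0.9089, 0.3130, 0.2756] o=[-0.8575, 0.2395, 0.2278] → [0.0740, -0.3873, 0.1957, 0.9089, 0.3130, 0.2756]
J5: z=[-0.4041, 0.4974, 0.7677] o=[-0.3431, 0.2984, 0.4604] → [0.0248, -0.6987, 0.4657, -0.4041, 0.4974, 0.7677]
J6: z=[-0.4078, 0.6533, -0.6379] o=[-1.0692, 0.1817, 0.8051] → [-0.1038, 0.0240, 0.0909, -0.4078, 0.6533, -0.6379]
V = J·q̇ = [0.0008, 0.0174, 0.2752, -0.1036, 0.6636, -0.4627]

0.0008 0.0174 0.2752 -0.1036 0.6636 -0.4627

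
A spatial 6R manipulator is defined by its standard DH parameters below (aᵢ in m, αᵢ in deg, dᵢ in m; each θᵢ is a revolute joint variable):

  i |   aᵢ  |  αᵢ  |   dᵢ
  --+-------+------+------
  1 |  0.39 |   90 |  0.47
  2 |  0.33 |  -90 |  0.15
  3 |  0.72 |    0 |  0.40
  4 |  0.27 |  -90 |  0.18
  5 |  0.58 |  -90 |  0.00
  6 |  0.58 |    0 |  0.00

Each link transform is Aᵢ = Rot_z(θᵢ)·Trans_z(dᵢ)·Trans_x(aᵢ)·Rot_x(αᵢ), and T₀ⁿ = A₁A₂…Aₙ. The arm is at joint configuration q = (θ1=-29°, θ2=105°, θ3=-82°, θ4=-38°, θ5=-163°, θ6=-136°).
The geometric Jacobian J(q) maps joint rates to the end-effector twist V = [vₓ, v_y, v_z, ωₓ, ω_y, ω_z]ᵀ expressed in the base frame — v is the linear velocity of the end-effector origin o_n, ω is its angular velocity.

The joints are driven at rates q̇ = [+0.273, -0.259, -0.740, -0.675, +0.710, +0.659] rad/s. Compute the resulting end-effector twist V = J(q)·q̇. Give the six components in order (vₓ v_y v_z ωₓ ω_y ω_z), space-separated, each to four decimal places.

0.1132 -0.6846 -0.4273 0.4182 -0.5323 0.9770

o_n = [-0.9166, -0.8222, 1.0049]
J₁: ẑ×o_n = [0.8222, -0.9166, 0.0000], ω = ẑ
J2: z=[-0.4848, -0.8746, 0.0000] o=[0.3411, -0.1891, 0.4700] → [-0.4679, 0.2593, -0.7931, -0.4848, -0.8746, 0.0000]
J3: z=[-0.8448, 0.4683, -0.2588] o=[0.1937, -0.2789, 0.7888] → [-0.0394, 0.4700, 0.9789, -0.8448, 0.4683, -0.2588]
J4: z=[-0.8448, 0.4683, -0.2588] o=[-0.5126, -0.7026, 0.7820] → [0.0734, 0.2929, 0.2902, -0.8448, 0.4683, -0.2588]
J5: z=[-0.4384, -0.3286, 0.8365] o=[-0.7475, -0.8397, 0.6050] → [-0.1461, 0.0339, -0.0633, -0.4384, -0.3286, 0.8365]
J6: z=[-0.8976, 0.2080, -0.3887] o=[-0.7206, -0.3054, 0.8290] → [-0.1643, 0.2341, 0.5046, -0.8976, 0.2080, -0.3887]
V = J·q̇ = [0.1132, -0.6846, -0.4273, 0.4182, -0.5323, 0.9770]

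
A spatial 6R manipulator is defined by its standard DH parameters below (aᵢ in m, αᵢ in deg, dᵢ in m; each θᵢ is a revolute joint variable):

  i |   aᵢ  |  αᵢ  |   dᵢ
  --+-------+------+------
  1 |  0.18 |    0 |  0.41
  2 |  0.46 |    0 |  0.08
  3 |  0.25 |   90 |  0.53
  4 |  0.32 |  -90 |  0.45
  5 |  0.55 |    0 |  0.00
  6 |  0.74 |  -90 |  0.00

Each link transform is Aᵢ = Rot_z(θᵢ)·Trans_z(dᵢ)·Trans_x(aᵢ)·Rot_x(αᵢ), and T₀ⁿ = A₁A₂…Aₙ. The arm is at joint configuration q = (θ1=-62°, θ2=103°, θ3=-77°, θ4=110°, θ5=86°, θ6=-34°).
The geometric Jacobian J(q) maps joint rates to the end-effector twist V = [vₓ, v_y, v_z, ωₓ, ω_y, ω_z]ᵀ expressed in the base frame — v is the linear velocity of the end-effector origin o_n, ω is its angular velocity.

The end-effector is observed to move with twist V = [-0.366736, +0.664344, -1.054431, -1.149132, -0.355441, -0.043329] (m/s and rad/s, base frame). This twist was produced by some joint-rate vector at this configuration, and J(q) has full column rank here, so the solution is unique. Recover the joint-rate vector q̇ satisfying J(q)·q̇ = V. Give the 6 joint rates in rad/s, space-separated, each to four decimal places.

-0.3820 0.5100 0.0910 0.9630 0.7100 0.0570

o_n = [0.8094, 0.7111, 1.7849]
J₁: ẑ×o_n = [-0.7111, 0.8094, 0.0000], ω = ẑ
J2: z=[0.0000, 0.0000, 1.0000] o=[0.0845, -0.1589, 0.4100] → [-0.8701, 0.7249, 0.0000, 0.0000, 0.0000, 1.0000]
J3: z=[0.0000, 0.0000, 1.0000] o=[0.4317, 0.1429, 0.4900] → [-0.5683, 0.3778, 0.0000, 0.0000, 0.0000, 1.0000]
J4: z=[-0.5878, -0.8090, 0.0000] o=[0.6339, -0.0041, 1.0200] → [-0.6188, 0.4496, -0.2784, -0.5878, -0.8090, 0.0000]
J5: z=[-0.7602, 0.5523, -0.3420] o=[0.2809, -0.3038, 1.3207] → [0.6035, 0.1721, -1.0635, -0.7602, 0.5523, -0.3420]
J6: z=[-0.7602, 0.5523, -0.3420] o=[0.5928, 0.1478, 1.3568] → [0.4291, 0.2514, -0.5480, -0.7602, 0.5523, -0.3420]
q̇ = J⁺·V = [-0.3820, 0.5100, 0.0910, 0.9630, 0.7100, 0.0570]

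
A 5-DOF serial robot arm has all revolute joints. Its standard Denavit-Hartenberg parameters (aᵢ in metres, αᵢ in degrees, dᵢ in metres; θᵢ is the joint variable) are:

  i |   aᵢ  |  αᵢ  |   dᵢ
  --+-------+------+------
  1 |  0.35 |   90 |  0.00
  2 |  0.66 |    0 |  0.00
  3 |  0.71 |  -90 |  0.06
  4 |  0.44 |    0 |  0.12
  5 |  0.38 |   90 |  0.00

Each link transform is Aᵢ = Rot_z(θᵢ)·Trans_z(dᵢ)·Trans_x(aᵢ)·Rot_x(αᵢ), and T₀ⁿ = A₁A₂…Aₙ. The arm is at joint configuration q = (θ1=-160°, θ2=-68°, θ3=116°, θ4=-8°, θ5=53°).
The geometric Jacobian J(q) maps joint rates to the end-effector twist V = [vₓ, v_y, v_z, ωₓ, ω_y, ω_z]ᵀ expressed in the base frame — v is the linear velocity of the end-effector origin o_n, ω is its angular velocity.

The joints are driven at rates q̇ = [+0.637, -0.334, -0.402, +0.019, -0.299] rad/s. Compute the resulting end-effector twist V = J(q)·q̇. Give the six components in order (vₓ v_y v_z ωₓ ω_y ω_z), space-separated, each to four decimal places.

-0.2562 -1.0080 -0.6567 0.0562 -0.7628 0.4496

o_n = [-1.3163, -0.6360, 0.5195]
J₁: ẑ×o_n = [0.6360, -1.3163, 0.0000], ω = ẑ
J2: z=[-0.3420, 0.9397, 0.0000] o=[-0.3289, -0.1197, 0.0000] → [0.4881, 0.1777, 1.1045, -0.3420, 0.9397, 0.0000]
J3: z=[-0.3420, 0.9397, 0.0000] o=[-0.5612, -0.2043, -0.6119] → [1.0632, 0.3870, 0.8573, -0.3420, 0.9397, 0.0000]
J4: z=[0.6983, 0.2542, 0.6691] o=[-1.0282, -0.3104, -0.0843] → [0.3714, -0.6145, -0.1542, 0.6983, 0.2542, 0.6691]
J5: z=[0.6983, 0.2542, 0.6691] o=[-1.2393, -0.3220, 0.3198] → [0.2609, -0.1910, -0.1997, 0.6983, 0.2542, 0.6691]
V = J·q̇ = [-0.2562, -1.0080, -0.6567, 0.0562, -0.7628, 0.4496]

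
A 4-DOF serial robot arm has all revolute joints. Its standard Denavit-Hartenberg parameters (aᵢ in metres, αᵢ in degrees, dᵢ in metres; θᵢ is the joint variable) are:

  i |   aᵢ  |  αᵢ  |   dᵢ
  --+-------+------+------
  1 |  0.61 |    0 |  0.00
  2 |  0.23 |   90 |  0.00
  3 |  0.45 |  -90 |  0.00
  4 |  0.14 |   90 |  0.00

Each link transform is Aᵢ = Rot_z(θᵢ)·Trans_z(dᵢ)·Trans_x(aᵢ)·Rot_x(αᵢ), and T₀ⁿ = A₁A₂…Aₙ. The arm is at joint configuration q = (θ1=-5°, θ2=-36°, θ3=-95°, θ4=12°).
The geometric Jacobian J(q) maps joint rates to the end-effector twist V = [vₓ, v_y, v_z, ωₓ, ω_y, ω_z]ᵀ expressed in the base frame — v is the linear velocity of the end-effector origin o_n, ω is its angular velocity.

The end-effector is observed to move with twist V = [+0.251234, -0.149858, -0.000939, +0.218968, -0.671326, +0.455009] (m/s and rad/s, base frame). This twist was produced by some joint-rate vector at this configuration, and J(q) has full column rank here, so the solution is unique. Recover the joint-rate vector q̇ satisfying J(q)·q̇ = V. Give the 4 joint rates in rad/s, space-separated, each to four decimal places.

o_n = [0.7618, -0.1485, -0.5847]
J₁: ẑ×o_n = [0.1485, 0.7618, -0.0000], ω = ẑ
J2: z=[0.0000, 0.0000, 1.0000] o=[0.6077, -0.0532, 0.0000] → [0.0954, 0.1541, -0.0000, 0.0000, 0.0000, 1.0000]
J3: z=[-0.6561, -0.7547, 0.0000] o=[0.7813, -0.2041, 0.0000] → [0.4413, -0.3836, -0.0512, -0.6561, -0.7547, 0.0000]
J4: z=[0.7518, -0.6536, -0.0872] o=[0.7517, -0.1783, -0.4483] → [0.0918, 0.1017, 0.0290, 0.7518, -0.6536, -0.0872]
q̇ = J⁺·V = [-0.2480, 0.7560, 0.3630, 0.6080]

-0.2480 0.7560 0.3630 0.6080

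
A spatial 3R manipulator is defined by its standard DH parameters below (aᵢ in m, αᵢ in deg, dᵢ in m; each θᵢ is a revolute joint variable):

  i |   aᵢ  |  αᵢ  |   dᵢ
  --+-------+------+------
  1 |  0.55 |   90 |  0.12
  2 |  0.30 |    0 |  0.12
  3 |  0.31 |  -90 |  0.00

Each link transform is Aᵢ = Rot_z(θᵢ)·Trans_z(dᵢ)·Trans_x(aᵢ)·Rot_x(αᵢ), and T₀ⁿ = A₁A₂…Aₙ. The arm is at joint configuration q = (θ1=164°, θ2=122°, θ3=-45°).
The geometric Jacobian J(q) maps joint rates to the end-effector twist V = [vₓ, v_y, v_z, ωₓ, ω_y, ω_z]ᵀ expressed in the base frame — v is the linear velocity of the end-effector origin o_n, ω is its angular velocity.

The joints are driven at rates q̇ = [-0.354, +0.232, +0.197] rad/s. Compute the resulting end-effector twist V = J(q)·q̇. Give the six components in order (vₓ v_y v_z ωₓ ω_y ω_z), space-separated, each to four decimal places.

o_n = [-0.4098, 0.2424, 0.6765]
J₁: ẑ×o_n = [-0.2424, -0.4098, 0.0000], ω = ẑ
J2: z=[0.2756, 0.9613, 0.0000] o=[-0.5287, 0.1516, 0.1200] → [0.5349, -0.1534, -0.0892, 0.2756, 0.9613, 0.0000]
J3: z=[0.2756, 0.9613, 0.0000] o=[-0.3428, 0.2231, 0.3744] → [0.2904, -0.0833, 0.0697, 0.2756, 0.9613, 0.0000]
V = J·q̇ = [0.2671, 0.0931, -0.0070, 0.1182, 0.4124, -0.3540]

0.2671 0.0931 -0.0070 0.1182 0.4124 -0.3540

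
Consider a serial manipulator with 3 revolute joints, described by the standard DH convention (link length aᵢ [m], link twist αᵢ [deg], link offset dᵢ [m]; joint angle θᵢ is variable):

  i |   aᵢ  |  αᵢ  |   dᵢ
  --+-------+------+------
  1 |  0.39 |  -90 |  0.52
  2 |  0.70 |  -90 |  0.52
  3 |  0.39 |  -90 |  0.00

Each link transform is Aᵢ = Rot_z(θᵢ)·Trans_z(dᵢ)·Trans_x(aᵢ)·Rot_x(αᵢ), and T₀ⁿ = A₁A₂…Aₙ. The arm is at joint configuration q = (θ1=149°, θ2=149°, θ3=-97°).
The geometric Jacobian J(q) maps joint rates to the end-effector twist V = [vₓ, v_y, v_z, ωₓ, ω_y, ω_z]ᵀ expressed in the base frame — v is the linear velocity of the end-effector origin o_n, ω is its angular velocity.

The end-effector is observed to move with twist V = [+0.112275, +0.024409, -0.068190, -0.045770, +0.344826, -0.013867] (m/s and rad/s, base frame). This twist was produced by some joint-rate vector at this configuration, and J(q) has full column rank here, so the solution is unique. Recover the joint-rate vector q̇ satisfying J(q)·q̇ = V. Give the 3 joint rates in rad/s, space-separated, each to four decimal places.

0.3470 -0.2720 -0.4210

o_n = [-0.3221, -0.8647, 0.1840]
J₁: ẑ×o_n = [0.8647, -0.3221, 0.0000], ω = ẑ
J2: z=[-0.5150, -0.8572, 0.0000] o=[-0.3343, 0.2009, 0.5200] → [0.2880, -0.1731, 0.5593, -0.5150, -0.8572, 0.0000]
J3: z=[0.4415, -0.2653, 0.8572] o=[-0.0878, -0.5539, 0.1595] → [0.2599, -0.2116, -0.1994, 0.4415, -0.2653, 0.8572]
q̇ = J⁺·V = [0.3470, -0.2720, -0.4210]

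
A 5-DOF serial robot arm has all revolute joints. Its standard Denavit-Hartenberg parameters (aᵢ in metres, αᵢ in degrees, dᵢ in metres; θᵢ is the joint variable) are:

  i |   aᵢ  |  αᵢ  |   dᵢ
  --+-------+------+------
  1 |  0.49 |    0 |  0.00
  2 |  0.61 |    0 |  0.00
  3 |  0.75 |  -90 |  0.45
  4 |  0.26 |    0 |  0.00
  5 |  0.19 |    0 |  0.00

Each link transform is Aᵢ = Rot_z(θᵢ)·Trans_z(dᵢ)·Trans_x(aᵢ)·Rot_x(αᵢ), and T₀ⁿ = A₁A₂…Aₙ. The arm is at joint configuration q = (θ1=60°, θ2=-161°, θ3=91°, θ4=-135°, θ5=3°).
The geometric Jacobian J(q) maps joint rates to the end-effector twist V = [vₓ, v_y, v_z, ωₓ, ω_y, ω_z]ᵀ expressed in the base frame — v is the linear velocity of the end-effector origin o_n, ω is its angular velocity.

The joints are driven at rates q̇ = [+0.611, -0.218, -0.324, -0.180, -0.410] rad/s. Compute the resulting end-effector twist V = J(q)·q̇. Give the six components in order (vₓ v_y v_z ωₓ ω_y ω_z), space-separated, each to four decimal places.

-0.1333 0.1540 -0.1081 -0.1025 -0.5810 0.0690

o_n = [0.5610, -0.2507, 0.7750]
J₁: ẑ×o_n = [0.2507, 0.5610, -0.0000], ω = ẑ
J2: z=[0.0000, 0.0000, 1.0000] o=[0.2450, 0.4244, 0.0000] → [0.6750, 0.3160, -0.0000, 0.0000, 0.0000, 1.0000]
J3: z=[0.0000, 0.0000, 1.0000] o=[0.1286, -0.1744, 0.0000] → [0.0762, 0.4323, -0.0000, 0.0000, 0.0000, 1.0000]
J4: z=[0.1736, 0.9848, 0.0000] o=[0.8672, -0.3047, 0.4500] → [0.3201, -0.0564, 0.3110, 0.1736, 0.9848, 0.0000]
J5: z=[0.1736, 0.9848, 0.0000] o=[0.6862, -0.2728, 0.6338] → [0.1391, -0.0245, 0.1271, 0.1736, 0.9848, 0.0000]
V = J·q̇ = [-0.1333, 0.1540, -0.1081, -0.1025, -0.5810, 0.0690]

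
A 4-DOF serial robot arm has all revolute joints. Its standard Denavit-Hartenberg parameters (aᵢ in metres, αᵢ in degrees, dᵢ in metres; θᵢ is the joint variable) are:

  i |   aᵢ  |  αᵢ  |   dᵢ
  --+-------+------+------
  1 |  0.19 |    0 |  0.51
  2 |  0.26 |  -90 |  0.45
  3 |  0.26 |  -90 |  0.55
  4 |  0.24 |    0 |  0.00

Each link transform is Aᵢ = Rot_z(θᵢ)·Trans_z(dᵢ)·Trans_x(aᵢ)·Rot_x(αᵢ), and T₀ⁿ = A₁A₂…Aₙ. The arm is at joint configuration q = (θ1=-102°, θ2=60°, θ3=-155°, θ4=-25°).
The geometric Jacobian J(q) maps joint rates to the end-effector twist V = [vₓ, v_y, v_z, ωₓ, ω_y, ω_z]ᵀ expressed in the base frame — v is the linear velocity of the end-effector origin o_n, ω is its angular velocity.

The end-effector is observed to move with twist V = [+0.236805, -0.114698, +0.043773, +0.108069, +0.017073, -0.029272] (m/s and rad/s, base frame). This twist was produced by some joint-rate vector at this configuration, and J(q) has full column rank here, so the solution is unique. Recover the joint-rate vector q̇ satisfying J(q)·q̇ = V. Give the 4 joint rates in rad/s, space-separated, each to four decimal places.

0.8220 -0.9990 0.0850 0.1630

o_n = [0.2680, 0.4139, 1.1618]
J₁: ẑ×o_n = [-0.4139, 0.2680, 0.0000], ω = ẑ
J2: z=[0.0000, 0.0000, 1.0000] o=[-0.0395, -0.1858, 0.5100] → [-0.5997, 0.3075, 0.0000, 0.0000, 0.0000, 1.0000]
J3: z=[0.6691, 0.7431, 0.0000] o=[0.1537, -0.3598, 0.9600] → [0.1500, -0.1350, 0.4328, 0.6691, 0.7431, 0.0000]
J4: z=[0.3141, -0.2828, 0.9063] o=[0.3466, 0.2066, 1.0699] → [-0.2139, -0.1001, 0.0429, 0.3141, -0.2828, 0.9063]
q̇ = J⁺·V = [0.8220, -0.9990, 0.0850, 0.1630]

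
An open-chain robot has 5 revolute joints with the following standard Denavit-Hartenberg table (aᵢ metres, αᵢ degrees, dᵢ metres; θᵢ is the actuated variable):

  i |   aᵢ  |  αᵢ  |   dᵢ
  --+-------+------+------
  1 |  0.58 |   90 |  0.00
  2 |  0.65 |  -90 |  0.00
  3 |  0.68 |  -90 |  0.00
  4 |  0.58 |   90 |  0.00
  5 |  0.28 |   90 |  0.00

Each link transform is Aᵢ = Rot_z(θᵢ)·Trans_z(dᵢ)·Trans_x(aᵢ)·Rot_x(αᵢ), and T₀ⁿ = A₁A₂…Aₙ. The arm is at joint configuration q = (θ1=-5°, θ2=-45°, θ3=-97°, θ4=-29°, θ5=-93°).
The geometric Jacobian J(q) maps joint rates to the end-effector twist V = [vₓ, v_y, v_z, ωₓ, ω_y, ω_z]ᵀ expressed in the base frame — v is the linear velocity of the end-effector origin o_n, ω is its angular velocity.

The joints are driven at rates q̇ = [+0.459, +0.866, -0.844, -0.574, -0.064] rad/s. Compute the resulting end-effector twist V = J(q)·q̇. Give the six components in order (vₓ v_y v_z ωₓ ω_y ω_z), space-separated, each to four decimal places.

0.1100 0.9503 1.1626 -1.1100 -0.7329 0.2281

o_n = [0.8338, -1.2089, 0.0316]
J₁: ẑ×o_n = [1.2089, 0.8338, -0.0000], ω = ẑ
J2: z=[-0.0872, -0.9962, 0.0000] o=[0.5778, -0.0506, 0.0000] → [-0.0315, 0.0028, 0.3560, -0.0872, -0.9962, 0.0000]
J3: z=[0.7044, -0.0616, 0.7071] o=[1.0357, -0.0906, -0.4596] → [0.7605, -0.4888, -0.8002, 0.7044, -0.0616, 0.7071]
J4: z=[0.6885, -0.1826, -0.7018] o=[0.9185, -0.7579, -0.4010] → [-0.3955, -0.2385, -0.3260, 0.6885, -0.1826, -0.7018]
J5: z=[0.6997, 0.4218, 0.5767] o=[1.0291, -1.2730, -0.1585] → [0.0433, -0.2457, 0.1272, 0.6997, 0.4218, 0.5767]
V = J·q̇ = [0.1100, 0.9503, 1.1626, -1.1100, -0.7329, 0.2281]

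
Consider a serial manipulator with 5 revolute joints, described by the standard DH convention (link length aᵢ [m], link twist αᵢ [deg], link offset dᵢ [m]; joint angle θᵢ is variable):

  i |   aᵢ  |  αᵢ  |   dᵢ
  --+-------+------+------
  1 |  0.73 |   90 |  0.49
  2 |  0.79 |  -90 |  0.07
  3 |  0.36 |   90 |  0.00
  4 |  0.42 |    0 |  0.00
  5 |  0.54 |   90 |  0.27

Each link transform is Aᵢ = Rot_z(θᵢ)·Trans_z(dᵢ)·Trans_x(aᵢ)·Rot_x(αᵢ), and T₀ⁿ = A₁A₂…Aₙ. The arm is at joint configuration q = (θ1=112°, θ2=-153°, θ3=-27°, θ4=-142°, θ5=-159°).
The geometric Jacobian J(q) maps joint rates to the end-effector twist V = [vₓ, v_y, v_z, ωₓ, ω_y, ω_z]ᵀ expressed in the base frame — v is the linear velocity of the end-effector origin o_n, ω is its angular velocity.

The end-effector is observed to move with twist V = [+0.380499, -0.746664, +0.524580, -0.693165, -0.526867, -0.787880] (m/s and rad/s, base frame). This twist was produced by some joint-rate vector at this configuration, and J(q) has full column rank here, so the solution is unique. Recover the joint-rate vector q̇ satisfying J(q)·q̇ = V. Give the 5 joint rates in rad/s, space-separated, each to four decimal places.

o_n = [0.4232, 0.1539, -0.1193]
J₁: ẑ×o_n = [-0.1539, 0.4232, 0.0000], ω = ẑ
J2: z=[0.9272, 0.3746, 0.0000] o=[-0.2735, 0.6768, 0.4900] → [-0.2282, 0.5649, -0.7458, 0.9272, 0.3746, 0.0000]
J3: z=[-0.1701, 0.4209, -0.8910] o=[0.0551, 0.0504, 0.1313] → [-0.0133, -0.3705, -0.1725, -0.1701, 0.4209, -0.8910]
J4: z=[0.6746, 0.7088, 0.2061] o=[0.3137, -0.1533, -0.0143] → [-0.1378, 0.0934, 0.1297, 0.6746, 0.7088, 0.2061]
J5: z=[0.6746, 0.7088, 0.2061] o=[0.1200, -0.0749, 0.3500] → [-0.3798, 0.3791, -0.0606, 0.6746, 0.7088, 0.2061]
q̇ = J⁺·V = [-0.9990, -0.6280, -0.2920, -0.0450, -0.1930]

-0.9990 -0.6280 -0.2920 -0.0450 -0.1930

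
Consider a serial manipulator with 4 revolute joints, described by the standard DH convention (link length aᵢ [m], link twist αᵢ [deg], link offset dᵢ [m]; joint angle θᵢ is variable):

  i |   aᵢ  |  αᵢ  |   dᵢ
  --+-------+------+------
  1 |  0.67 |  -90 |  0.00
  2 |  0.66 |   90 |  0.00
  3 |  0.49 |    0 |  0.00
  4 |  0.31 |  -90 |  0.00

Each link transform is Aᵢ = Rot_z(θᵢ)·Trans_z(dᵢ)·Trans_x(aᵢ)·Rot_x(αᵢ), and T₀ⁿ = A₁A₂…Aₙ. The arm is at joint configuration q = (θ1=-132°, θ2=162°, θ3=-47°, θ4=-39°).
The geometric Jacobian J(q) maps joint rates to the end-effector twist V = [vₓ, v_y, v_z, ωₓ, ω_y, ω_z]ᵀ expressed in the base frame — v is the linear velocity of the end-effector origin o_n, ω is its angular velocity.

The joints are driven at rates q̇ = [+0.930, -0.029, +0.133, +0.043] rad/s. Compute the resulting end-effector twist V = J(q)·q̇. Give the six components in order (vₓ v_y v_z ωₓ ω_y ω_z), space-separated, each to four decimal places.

o_n = [-0.2980, 0.6668, -0.3139]
J₁: ẑ×o_n = [-0.6668, -0.2980, 0.0000], ω = ẑ
J2: z=[0.7431, -0.6691, 0.0000] o=[-0.4483, -0.4979, 0.0000] → [0.2100, 0.2333, 0.9661, 0.7431, -0.6691, 0.0000]
J3: z=[-0.2068, -0.2296, -0.9511] o=[-0.0283, -0.0314, -0.2040] → [0.6893, 0.2338, -0.2063, -0.2068, -0.2296, -0.9511]
J4: z=[-0.2068, -0.2296, -0.9511] o=[-0.0820, 0.4445, -0.3072] → [0.2129, 0.2041, -0.0956, -0.2068, -0.2296, -0.9511]
V = J·q̇ = [-0.5253, -0.2440, -0.0596, -0.0579, -0.0210, 0.7626]

-0.5253 -0.2440 -0.0596 -0.0579 -0.0210 0.7626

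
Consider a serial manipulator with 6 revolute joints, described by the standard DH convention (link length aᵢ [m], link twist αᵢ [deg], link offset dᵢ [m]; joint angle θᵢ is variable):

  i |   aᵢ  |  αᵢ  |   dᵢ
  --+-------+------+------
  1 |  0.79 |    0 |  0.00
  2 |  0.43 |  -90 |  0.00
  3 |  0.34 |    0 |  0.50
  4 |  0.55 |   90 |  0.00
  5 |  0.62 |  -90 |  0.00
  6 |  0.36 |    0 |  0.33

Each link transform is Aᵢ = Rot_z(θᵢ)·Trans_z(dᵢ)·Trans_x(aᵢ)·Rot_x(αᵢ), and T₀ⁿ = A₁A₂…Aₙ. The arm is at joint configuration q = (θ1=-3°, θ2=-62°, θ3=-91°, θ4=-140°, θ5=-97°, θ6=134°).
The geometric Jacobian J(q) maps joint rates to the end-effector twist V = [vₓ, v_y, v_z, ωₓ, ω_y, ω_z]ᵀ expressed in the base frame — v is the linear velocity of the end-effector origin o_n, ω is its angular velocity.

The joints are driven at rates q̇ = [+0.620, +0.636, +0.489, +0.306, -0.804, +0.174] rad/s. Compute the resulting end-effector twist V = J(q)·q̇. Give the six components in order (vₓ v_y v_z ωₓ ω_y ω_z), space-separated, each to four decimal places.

o_n = [0.7456, 0.2707, -0.1440]
J₁: ẑ×o_n = [-0.2707, 0.7456, 0.0000], ω = ẑ
J2: z=[0.0000, 0.0000, 1.0000] o=[0.7889, -0.0413, 0.0000] → [-0.3120, -0.0433, 0.0000, 0.0000, 0.0000, 1.0000]
J3: z=[0.9063, 0.4226, 0.0000] o=[0.9706, -0.4311, 0.0000] → [-0.0609, 0.1305, 0.7311, 0.9063, 0.4226, 0.0000]
J4: z=[0.9063, 0.4226, 0.0000] o=[1.4213, -0.2144, 0.3399] → [-0.2045, 0.4386, 0.7251, 0.9063, 0.4226, 0.0000]
J5: z=[0.3284, -0.7043, -0.6293] o=[1.2750, 0.0993, -0.0875] → [0.1476, 0.3517, -0.3166, 0.3284, -0.7043, -0.6293]
J6: z=[-0.3744, 0.5146, -0.7714] o=[0.7374, -0.2038, -0.0288] → [0.3067, -0.0495, -0.1819, -0.3744, 0.5146, -0.7714]
V = J·q̇ = [-0.5239, 0.3414, 0.8023, 0.3913, 0.9918, 1.6278]

-0.5239 0.3414 0.8023 0.3913 0.9918 1.6278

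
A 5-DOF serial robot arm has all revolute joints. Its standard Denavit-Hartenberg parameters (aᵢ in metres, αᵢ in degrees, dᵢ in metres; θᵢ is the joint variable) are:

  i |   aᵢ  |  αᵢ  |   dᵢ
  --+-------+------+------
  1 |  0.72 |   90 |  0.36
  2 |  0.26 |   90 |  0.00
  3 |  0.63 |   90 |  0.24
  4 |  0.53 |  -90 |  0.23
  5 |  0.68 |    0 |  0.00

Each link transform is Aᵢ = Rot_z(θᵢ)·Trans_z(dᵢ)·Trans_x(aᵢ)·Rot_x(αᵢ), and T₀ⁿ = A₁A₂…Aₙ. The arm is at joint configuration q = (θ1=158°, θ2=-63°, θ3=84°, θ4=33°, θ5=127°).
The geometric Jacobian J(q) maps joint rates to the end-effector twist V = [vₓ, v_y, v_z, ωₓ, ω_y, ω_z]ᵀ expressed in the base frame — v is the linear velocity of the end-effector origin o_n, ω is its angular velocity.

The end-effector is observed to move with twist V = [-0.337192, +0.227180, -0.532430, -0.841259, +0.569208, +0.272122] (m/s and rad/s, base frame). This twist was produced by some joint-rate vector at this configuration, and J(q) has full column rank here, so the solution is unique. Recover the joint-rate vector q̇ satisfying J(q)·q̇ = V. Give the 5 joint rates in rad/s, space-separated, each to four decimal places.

o_n = [-0.1408, 0.8766, 0.1988]
J₁: ẑ×o_n = [-0.8766, -0.1408, 0.0000], ω = ẑ
J2: z=[0.3746, 0.9272, 0.0000] o=[-0.6676, 0.2697, 0.3600] → [-0.1494, 0.0604, -0.2611, 0.3746, 0.9272, 0.0000]
J3: z=[0.8261, -0.3338, -0.4540] o=[-0.7770, 0.3139, 0.1283] → [0.2319, -0.3471, 0.6772, 0.8261, -0.3338, -0.4540]
J4: z=[-0.4578, 0.0722, -0.8861] o=[-0.3718, 0.8260, -0.0393] → [0.0621, -0.0956, -0.0399, -0.4578, 0.0722, -0.8861]
J5: z=[0.5139, -0.7918, -0.3300] o=[-0.0925, 1.1640, -0.4156] → [-0.5813, -0.2998, -0.1859, 0.5139, -0.7918, -0.3300]
q̇ = J⁺·V = [0.3010, 0.1740, -0.7360, 0.4700, -0.1620]

0.3010 0.1740 -0.7360 0.4700 -0.1620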